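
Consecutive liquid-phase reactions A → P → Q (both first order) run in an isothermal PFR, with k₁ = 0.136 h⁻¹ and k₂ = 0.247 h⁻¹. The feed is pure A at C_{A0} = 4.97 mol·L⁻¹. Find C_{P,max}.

At the optimum, C_{P,max}/C_{A0} = (k₁/k₂)^[k₂/(k₂−k₁)].
= (0.136/0.247)^(0.247/(0.247−0.136)) = (0.5506)^(2.225) = 0.2650.
C_{P,max} = 0.2650×4.97 = 1.32 mol·L⁻¹.

1.32 mol·L⁻¹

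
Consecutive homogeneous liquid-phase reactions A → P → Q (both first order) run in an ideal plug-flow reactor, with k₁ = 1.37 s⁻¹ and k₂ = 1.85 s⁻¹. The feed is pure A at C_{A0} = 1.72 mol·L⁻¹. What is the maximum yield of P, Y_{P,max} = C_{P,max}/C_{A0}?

At the optimum, C_{P,max}/C_{A0} = (k₁/k₂)^[k₂/(k₂−k₁)].
= (1.37/1.85)^(1.85/(1.85−1.37)) = (0.7405)^(3.854) = 0.3142.

0.314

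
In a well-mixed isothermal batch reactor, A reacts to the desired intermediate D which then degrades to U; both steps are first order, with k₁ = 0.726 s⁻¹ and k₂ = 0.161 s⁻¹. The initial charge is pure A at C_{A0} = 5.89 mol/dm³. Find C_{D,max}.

At the optimum, C_{D,max}/C_{A0} = (k₁/k₂)^[k₂/(k₂−k₁)].
= (0.726/0.161)^(0.161/(0.161−0.726)) = (4.509)^(-0.2850) = 0.6510.
C_{D,max} = 0.6510×5.89 = 3.83 mol/dm³.

3.83 mol/dm³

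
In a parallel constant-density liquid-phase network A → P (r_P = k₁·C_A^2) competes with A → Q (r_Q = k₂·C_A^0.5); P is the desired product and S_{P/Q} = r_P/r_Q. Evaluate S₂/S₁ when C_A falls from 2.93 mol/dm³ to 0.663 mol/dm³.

S_{P/Q} = (k₁/k₂)·C_A^1.5, so S₂/S₁ = (C_{A,2}/C_{A,1})^1.5.
= (0.663/2.93)^1.5 = (0.2263)^1.5 = 0.108.
Selectivity toward P falls as C_A falls — high-concentration operation is favoured.

0.108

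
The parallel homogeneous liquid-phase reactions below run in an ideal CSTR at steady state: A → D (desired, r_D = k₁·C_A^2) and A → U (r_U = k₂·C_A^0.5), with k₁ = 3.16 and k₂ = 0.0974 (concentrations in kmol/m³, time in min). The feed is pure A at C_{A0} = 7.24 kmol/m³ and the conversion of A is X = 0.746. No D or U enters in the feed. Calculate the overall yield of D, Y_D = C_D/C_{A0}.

0.737

Exit C_A = C_{A0}(1−X) = 7.24×0.254 = 1.839 kmol/m³.
In a CSTR the entire volume is at exit conditions, so r_D = 3.16×1.839^2 = 10.69 and r_U = 0.0974×1.839^0.5 = 0.1321.
Fraction of consumed A going to D: r_D/(r_D+r_U) = 0.9878.
C_D = 0.9878·C_{A0}·X = 0.9878×7.24×0.746 = 5.34 kmol/m³; Y_D = C_D/C_{A0} = 0.737.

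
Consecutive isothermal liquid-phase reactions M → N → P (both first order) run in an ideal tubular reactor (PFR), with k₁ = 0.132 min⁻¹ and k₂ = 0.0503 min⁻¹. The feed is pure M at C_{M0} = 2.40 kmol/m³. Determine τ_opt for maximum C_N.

11.8 min

For first-order series the maximum of C_N occurs at τ_opt = ln(k₂/k₁)/(k₂−k₁).
= ln(0.0503/0.132)/(0.0503−0.132) = ln(0.3811)/-0.08170 = -0.9648/-0.08170 = 11.8 min.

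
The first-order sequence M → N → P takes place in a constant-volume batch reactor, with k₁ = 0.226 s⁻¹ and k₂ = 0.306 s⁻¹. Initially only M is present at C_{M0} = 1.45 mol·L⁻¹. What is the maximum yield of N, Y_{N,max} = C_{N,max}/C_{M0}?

0.314

Evaluating C_N at t_opt = ln(k₂/k₁)/(k₂−k₁) gives C_{N,max}/C_{M0} = (k₁/k₂)^[k₂/(k₂−k₁)].
= (0.226/0.306)^(0.306/(0.306−0.226)) = (0.7386)^(3.825) = 0.3137.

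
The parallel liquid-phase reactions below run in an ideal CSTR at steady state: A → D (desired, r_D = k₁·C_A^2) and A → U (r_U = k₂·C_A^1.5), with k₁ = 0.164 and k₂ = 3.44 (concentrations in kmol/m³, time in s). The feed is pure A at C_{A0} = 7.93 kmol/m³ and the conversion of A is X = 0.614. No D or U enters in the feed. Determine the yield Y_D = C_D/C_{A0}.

0.0473

Exit C_A = C_{A0}(1−X) = 7.93×0.386 = 3.061 kmol/m³.
Rates in a CSTR are evaluated at the outlet concentration: r_D = 0.164×3.061^2 = 1.537, r_U = 3.44×3.061^1.5 = 18.42.
Fraction of consumed A going to D: r_D/(r_D+r_U) = 0.07699.
C_D = 0.07699·C_{A0}·X = 0.07699×7.93×0.614 = 0.375 kmol/m³; Y_D = C_D/C_{A0} = 0.0473.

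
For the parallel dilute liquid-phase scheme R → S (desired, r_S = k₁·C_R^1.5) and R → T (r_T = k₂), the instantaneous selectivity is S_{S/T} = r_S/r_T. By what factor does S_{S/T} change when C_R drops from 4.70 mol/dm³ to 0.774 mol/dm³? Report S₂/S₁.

S_{S/T} = (k₁/k₂)·C_R^1.5, so S₂/S₁ = (C_{R,2}/C_{R,1})^1.5.
= (0.774/4.70)^1.5 = (0.1647)^1.5 = 0.0668.
Selectivity toward S falls as C_R falls — high-concentration operation is favoured.

0.0668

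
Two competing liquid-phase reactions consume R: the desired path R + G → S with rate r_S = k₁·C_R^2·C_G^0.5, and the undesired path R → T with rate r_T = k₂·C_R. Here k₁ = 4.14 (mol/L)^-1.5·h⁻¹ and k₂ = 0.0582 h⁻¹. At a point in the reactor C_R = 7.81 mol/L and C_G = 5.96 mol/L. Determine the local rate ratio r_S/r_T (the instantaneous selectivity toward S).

1356

S_{S/T} = r_S/r_T = (k₁·C_R^2·C_G^0.5)/(k₂·C_R) = (k₁/k₂)·C_R·C_G^0.5.
= (4.14×7.810^2×5.960^0.5) / (0.0582×7.810) = 616.5/0.4545 = 1356.
Since the desired path is higher order in R, keeping C_R high (PFR or concentrated feed) favours S.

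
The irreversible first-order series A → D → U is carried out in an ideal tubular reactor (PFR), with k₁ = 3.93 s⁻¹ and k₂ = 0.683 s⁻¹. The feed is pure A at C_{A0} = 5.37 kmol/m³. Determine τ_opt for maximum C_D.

0.539 s

The intermediate peaks when r₁ = r₂, i.e. k₁e^(−k₁τ) = k₂e^(−k₂τ), giving τ_opt = ln(k₂/k₁)/(k₂−k₁).
= ln(0.683/3.93)/(0.683−3.93) = ln(0.1738)/-3.247 = -1.750/-3.247 = 0.539 s.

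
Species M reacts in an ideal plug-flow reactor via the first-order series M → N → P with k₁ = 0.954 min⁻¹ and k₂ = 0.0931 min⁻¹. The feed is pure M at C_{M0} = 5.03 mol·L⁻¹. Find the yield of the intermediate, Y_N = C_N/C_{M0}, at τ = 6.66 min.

For first-order series with pure M initially, C_N(τ) = k₁C_{M0}/(k₂−k₁)·(e^(−k₁τ) − e^(−k₂τ)).
e^(−k₁τ) = e^(−0.954×6.66) = e^(−6.354) = 0.001740; e^(−k₂τ) = e^(−0.6200) = 0.5379.
C_N = 0.954×5.03/(0.0931−0.954) × (0.001740−0.5379) = (-5.574)×(-0.5362) = 2.989 mol·L⁻¹.
Y_N = C_N/C_{M0} = 2.989/5.03 = 0.594.

0.594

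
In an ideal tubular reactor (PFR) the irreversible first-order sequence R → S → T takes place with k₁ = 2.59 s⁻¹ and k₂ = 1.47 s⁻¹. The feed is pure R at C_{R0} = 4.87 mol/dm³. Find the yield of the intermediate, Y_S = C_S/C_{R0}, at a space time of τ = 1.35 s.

0.248

For first-order series with pure R initially, C_S(τ) = k₁C_{R0}/(k₂−k₁)·(e^(−k₁τ) − e^(−k₂τ)).
e^(−k₁τ) = e^(−2.59×1.35) = e^(−3.497) = 0.03030; e^(−k₂τ) = e^(−1.985) = 0.1374.
C_S = 2.59×4.87/(1.47−2.59) × (0.03030−0.1374) = (-11.26)×(-0.1071) = 1.207 mol/dm³.
Y_S = C_S/C_{R0} = 1.207/4.87 = 0.248.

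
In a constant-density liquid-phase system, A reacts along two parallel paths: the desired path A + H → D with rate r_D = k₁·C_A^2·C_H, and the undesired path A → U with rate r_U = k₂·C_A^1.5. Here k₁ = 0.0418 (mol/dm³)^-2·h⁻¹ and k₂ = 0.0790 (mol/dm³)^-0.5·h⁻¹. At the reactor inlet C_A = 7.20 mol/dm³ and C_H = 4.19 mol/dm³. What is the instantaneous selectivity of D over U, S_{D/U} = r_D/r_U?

5.95

S_{D/U} = r_D/r_U = (k₁·C_A^2·C_H)/(k₂·C_A^1.5) = (k₁/k₂)·C_A^0.5·C_H.
= (0.0418×7.200^2×4.190) / (0.0790×7.200^1.5) = 9.079/1.526 = 5.95.
Since the desired path is higher order in A, keeping C_A high (PFR or concentrated feed) favours D.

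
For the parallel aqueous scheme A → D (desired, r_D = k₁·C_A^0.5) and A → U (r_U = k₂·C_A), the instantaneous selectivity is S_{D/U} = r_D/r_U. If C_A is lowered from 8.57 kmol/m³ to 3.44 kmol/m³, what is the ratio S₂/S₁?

1.58

S_{D/U} = (k₁/k₂)·C_A^-0.5, so S₂/S₁ = (C_{A,2}/C_{A,1})^-0.5.
= (3.44/8.57)^(-0.5) = (0.4014)^(-0.5) = 1.58.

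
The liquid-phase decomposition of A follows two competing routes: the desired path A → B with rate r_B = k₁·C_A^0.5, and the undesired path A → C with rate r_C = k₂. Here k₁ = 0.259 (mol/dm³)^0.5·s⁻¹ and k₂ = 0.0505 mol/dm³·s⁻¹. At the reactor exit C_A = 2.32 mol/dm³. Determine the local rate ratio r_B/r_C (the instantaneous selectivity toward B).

7.81

S_{B/C} = r_B/r_C = (k₁·C_A^0.5)/(k₂) = (k₁/k₂)·C_A^0.5.
= (0.259×2.320^0.5) / (0.0505) = 0.3945/0.05050 = 7.81.
Since the desired path is higher order in A, keeping C_A high (PFR or concentrated feed) favours B.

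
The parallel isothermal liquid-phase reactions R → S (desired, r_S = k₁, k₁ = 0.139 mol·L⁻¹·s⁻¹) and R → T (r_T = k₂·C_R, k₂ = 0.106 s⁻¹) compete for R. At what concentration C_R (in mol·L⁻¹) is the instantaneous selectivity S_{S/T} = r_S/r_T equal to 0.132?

S_{S/T} = (k₁/k₂)·C_R⁻¹ ⇒ C_R = (S·k₂/k₁)^(-1).
= (0.132×0.106/0.139)^(-1) = (0.1007)^(-1) = 9.93 mol·L⁻¹.

9.93 mol·L⁻¹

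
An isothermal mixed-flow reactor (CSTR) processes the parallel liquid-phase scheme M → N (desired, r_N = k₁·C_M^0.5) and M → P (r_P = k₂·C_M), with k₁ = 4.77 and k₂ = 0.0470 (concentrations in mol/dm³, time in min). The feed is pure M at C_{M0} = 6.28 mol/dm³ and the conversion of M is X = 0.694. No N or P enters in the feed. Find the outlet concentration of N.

Exit C_M = C_{M0}(1−X) = 6.28×0.306 = 1.922 mol/dm³.
Rates in a CSTR are evaluated at the outlet concentration: r_N = 4.77×1.922^0.5 = 6.612, r_P = 0.0470×1.922 = 0.09032.
Fraction of consumed M going to N: r_N/(r_N+r_P) = 0.9865.
C_N = 0.9865·C_{M0}·X = 0.9865×6.28×0.694 = 4.30 mol/dm³.

4.30 mol/dm³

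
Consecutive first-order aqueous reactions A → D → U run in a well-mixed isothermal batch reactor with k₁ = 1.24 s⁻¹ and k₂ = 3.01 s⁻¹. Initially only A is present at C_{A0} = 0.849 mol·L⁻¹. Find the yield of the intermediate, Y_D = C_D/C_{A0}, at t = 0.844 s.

0.191

The intermediate concentration in a first-order A→B→C sequence is C_D = k₁C_{A0}(e^(−k₁t) − e^(−k₂t))/(k₂−k₁).
e^(−k₁t) = e^(−1.24×0.844) = e^(−1.047) = 0.3511; e^(−k₂t) = e^(−2.540) = 0.07883.
C_D = 1.24×0.849/(3.01−1.24) × (0.3511−0.07883) = 0.5948×0.2723 = 0.1620 mol·L⁻¹.
Y_D = C_D/C_{A0} = 0.1620/0.849 = 0.191.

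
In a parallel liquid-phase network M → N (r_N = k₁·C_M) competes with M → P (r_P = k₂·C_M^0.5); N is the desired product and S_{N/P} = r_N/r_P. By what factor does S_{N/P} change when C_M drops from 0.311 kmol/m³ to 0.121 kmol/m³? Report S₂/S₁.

S_{N/P} = (k₁/k₂)·C_M^0.5, so S₂/S₁ = (C_{M,2}/C_{M,1})^0.5.
= (0.121/0.311)^0.5 = (0.3891)^0.5 = 0.624.

0.624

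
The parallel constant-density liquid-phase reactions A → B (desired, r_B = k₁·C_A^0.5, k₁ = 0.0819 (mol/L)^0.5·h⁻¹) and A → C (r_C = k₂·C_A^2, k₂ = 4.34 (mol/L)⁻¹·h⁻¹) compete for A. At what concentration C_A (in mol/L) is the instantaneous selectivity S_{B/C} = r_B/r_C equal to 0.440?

S_{B/C} = (k₁/k₂)·C_A^-1.5 ⇒ C_A = (S·k₂/k₁)^(1/(-1.5)).
= (0.440×4.34/0.0819)^(-0.6667) = (23.32)^(-0.6667) = 0.123 mol/L.

0.123 mol/L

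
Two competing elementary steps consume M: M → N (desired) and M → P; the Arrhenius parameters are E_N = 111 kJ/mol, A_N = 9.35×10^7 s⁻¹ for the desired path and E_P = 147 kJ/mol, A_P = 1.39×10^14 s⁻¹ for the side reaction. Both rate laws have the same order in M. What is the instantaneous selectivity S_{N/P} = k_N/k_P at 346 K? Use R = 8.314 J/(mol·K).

0.183

With equal orders, S_{N/P} = k_N/k_P = (A_N/A_P)·exp[(E_P−E_N)/(RT)].
(E_P−E_N)/(RT) = (147−111)×10³/(8.314×346) = 36000/2877 = 12.51.
k_N/k_P = (9.35×10^7/1.39×10^14)·exp(12.51) = 6.727×10^-7 × 2.723×10^5 = 0.183.
Since E_N < E_P, lowering the temperature improves selectivity toward N.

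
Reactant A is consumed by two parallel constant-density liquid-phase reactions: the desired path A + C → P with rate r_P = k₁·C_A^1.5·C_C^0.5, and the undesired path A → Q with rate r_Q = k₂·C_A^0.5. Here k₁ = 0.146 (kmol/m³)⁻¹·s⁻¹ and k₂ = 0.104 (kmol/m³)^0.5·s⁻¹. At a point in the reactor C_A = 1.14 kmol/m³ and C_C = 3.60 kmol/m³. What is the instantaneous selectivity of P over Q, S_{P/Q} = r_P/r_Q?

3.04

S_{P/Q} = r_P/r_Q = (k₁·C_A^1.5·C_C^0.5)/(k₂·C_A^0.5) = (k₁/k₂)·C_A·C_C^0.5.
= (0.146×1.140^1.5×3.600^0.5) / (0.104×1.140^0.5) = 0.3372/0.1110 = 3.04.
Since the desired path is higher order in A, keeping C_A high (PFR or concentrated feed) favours P.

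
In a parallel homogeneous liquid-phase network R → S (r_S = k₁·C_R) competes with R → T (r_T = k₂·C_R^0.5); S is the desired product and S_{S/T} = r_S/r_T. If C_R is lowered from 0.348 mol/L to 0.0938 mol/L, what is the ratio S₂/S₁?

0.519

S_{S/T} = (k₁/k₂)·C_R^0.5, so S₂/S₁ = (C_{R,2}/C_{R,1})^0.5.
= (0.0938/0.348)^0.5 = (0.2695)^0.5 = 0.519.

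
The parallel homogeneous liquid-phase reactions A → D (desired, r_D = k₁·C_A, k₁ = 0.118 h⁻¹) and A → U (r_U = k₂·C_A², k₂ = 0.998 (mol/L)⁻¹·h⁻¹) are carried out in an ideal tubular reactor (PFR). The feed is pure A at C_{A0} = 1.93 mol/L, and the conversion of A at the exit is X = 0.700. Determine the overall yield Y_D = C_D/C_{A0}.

0.0660

C_A = C_{A0}(1−X) = 0.5790 mol/L.
Along a PFR/batch, dC_D/dC_A = −r_D/(r_D+r_U) = −k₁/(k₁+k₂·C_A).
Integrating from C_{A0} to C_A: C_D = (0.118/0.998)·ln[(0.118+0.998·1.93)/(0.118+0.998·0.579)] = 0.1182·ln(2.044/0.6958) = 0.1274 mol/L.
Y_D = C_D/C_{A0} = 0.1274/1.93 = 0.0660.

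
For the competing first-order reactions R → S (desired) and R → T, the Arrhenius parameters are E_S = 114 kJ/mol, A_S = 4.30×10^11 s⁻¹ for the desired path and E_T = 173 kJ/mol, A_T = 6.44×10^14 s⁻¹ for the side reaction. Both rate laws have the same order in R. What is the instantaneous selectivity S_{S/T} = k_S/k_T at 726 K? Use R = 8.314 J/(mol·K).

k_S/k_T = (A_S/A_T)·exp[−(E_S−E_T)/(RT)] = (A_S/A_T)·exp[(E_T−E_S)/(RT)].
(E_T−E_S)/(RT) = (173−114)×10³/(8.314×726) = 59000/6036 = 9.775.
k_S/k_T = (4.30×10^11/6.44×10^14)·exp(9.775) = 6.677×10^-4 × 17584 = 11.7.
Since E_S < E_T, lowering the temperature improves selectivity toward S.

11.7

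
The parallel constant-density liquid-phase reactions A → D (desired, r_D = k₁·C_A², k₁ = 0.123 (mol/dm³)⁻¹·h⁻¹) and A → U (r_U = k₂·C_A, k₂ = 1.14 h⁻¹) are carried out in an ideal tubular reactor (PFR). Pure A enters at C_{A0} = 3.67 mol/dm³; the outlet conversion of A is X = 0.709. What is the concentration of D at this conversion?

0.521 mol/dm³

C_A = C_{A0}(1−X) = 1.068 mol/dm³.
Along a PFR/batch, dC_U/dC_A = −r_U/(r_D+r_U) = −k₂/(k₂+k₁·C_A).
Integrating from C_{A0} to C_A: C_U = (1.14/0.123)·ln[(1.14+0.123·3.67)/(1.14+0.123·1.07)] = 9.268·ln(1.591/1.271) = 2.081 mol/dm³.
Then C_D = (C_{A0}−C_A) − C_U = 2.602 − 2.081 = 0.5210 mol/dm³.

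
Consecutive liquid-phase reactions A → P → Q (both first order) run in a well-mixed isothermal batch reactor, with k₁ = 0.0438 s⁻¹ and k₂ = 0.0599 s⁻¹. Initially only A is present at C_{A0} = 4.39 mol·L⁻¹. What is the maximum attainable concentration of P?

1.37 mol·L⁻¹

Evaluating C_P at t_opt = ln(k₂/k₁)/(k₂−k₁) gives C_{P,max}/C_{A0} = (k₁/k₂)^[k₂/(k₂−k₁)].
= (0.0438/0.0599)^(0.0599/(0.0599−0.0438)) = (0.7312)^(3.720) = 0.3120.
C_{P,max} = 0.3120×4.39 = 1.37 mol·L⁻¹.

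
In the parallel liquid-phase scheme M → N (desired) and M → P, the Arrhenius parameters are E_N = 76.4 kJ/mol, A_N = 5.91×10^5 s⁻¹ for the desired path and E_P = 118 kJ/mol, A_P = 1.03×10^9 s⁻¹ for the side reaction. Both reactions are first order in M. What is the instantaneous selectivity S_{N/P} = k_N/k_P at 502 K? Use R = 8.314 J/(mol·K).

12.2

With equal orders, S_{N/P} = k_N/k_P = (A_N/A_P)·exp[(E_P−E_N)/(RT)].
(E_P−E_N)/(RT) = (118−76.4)×10³/(8.314×502) = 41600/4174 = 9.967.
k_N/k_P = (5.91×10^5/1.03×10^9)·exp(9.967) = 5.738×10^-4 × 21319 = 12.2.
Since E_N < E_P, lowering the temperature improves selectivity toward N.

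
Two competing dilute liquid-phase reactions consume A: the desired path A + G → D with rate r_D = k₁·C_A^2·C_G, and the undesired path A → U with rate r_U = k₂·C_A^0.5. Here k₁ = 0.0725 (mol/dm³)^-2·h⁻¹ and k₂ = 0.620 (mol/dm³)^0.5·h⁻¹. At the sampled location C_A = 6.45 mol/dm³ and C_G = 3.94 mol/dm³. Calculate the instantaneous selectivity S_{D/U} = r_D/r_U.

7.55

S_{D/U} = r_D/r_U = (k₁·C_A^2·C_G)/(k₂·C_A^0.5) = (k₁/k₂)·C_A^1.5·C_G.
= (0.0725×6.450^2×3.940) / (0.620×6.450^0.5) = 11.88/1.575 = 7.55.
Since the desired path is higher order in A, keeping C_A high (PFR or concentrated feed) favours D.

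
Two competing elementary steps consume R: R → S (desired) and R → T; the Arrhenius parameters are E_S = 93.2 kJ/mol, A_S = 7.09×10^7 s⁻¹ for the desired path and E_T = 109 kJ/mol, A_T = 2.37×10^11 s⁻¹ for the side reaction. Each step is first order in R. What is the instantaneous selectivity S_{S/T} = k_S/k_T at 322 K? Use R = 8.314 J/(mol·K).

k_S/k_T = (A_S/A_T)·exp[−(E_S−E_T)/(RT)] = (A_S/A_T)·exp[(E_T−E_S)/(RT)].
(E_T−E_S)/(RT) = (109−93.2)×10³/(8.314×322) = 15800/2677 = 5.902.
k_S/k_T = (7.09×10^7/2.37×10^11)·exp(5.902) = 2.992×10^-4 × 365.7 = 0.109.
Since E_S < E_T, lowering the temperature improves selectivity toward S.

0.109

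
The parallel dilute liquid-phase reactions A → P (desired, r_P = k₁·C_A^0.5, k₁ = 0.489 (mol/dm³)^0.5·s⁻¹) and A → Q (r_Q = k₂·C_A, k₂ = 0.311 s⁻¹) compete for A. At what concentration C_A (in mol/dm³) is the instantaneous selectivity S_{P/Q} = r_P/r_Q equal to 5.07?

S_{P/Q} = (k₁/k₂)·C_A^-0.5 ⇒ C_A = (S·k₂/k₁)^(-2).
= (5.07×0.311/0.489)^(-2) = (3.224)^(-2) = 0.0962 mol/dm³.

0.0962 mol/dm³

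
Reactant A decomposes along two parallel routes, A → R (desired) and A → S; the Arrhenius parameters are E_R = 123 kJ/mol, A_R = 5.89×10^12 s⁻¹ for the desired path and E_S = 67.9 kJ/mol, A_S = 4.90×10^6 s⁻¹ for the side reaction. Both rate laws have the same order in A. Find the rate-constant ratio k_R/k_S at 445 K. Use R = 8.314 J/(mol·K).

0.409

k_R/k_S = (A_R/A_S)·exp[−(E_R−E_S)/(RT)] = (A_R/A_S)·exp[(E_S−E_R)/(RT)].
(E_S−E_R)/(RT) = (67.9−123)×10³/(8.314×445) = -55100/3700 = -14.89.
k_R/k_S = (5.89×10^12/4.90×10^6)·exp(-14.89) = 1.202×10^6 × 3.405×10^-7 = 0.409.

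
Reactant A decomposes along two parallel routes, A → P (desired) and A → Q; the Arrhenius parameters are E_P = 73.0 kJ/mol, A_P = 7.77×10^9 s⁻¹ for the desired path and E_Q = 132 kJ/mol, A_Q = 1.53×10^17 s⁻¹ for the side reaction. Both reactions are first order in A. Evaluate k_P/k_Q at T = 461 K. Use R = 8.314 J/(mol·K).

0.246

k_P/k_Q = (A_P/A_Q)·exp[−(E_P−E_Q)/(RT)] = (A_P/A_Q)·exp[(E_Q−E_P)/(RT)].
(E_Q−E_P)/(RT) = (132−73.0)×10³/(8.314×461) = 59000/3833 = 15.39.
k_P/k_Q = (7.77×10^9/1.53×10^17)·exp(15.39) = 5.078×10^-8 × 4.846×10^6 = 0.246.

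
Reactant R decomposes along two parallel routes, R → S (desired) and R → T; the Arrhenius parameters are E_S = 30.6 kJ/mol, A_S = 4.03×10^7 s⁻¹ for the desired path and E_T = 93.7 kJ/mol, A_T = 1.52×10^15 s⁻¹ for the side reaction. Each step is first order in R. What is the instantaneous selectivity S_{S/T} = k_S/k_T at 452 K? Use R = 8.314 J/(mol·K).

k_S/k_T = (A_S/A_T)·exp[−(E_S−E_T)/(RT)] = (A_S/A_T)·exp[(E_T−E_S)/(RT)].
(E_T−E_S)/(RT) = (93.7−30.6)×10³/(8.314×452) = 63100/3758 = 16.79.
k_S/k_T = (4.03×10^7/1.52×10^15)·exp(16.79) = 2.651×10^-8 × 1.960×10^7 = 0.520.

0.520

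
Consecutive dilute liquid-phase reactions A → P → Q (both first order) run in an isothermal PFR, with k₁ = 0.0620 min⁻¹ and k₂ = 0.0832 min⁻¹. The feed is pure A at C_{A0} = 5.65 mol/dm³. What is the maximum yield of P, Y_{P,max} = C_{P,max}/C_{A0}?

0.315

At the optimum, C_{P,max}/C_{A0} = (k₁/k₂)^[k₂/(k₂−k₁)].
= (0.0620/0.0832)^(0.0832/(0.0832−0.0620)) = (0.7452)^(3.925) = 0.3153.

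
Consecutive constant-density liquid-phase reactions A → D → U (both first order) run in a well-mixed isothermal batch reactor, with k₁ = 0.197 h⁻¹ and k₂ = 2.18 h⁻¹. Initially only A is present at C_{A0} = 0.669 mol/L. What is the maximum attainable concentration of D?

Evaluating C_D at t_opt = ln(k₂/k₁)/(k₂−k₁) gives C_{D,max}/C_{A0} = (k₁/k₂)^[k₂/(k₂−k₁)].
= (0.197/2.18)^(2.18/(2.18−0.197)) = (0.09037)^(1.099) = 0.07117.
C_{D,max} = 0.07117×0.669 = 0.0476 mol/L.

0.0476 mol/L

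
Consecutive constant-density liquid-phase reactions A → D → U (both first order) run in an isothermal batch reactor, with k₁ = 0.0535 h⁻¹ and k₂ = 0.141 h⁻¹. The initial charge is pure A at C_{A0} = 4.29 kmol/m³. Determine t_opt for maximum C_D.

11.1 h

Setting dC_D/dt = 0 gives t_opt = ln(k₂/k₁)/(k₂−k₁).
= ln(0.141/0.0535)/(0.141−0.0535) = ln(2.636)/0.08750 = 0.9691/0.08750 = 11.1 h.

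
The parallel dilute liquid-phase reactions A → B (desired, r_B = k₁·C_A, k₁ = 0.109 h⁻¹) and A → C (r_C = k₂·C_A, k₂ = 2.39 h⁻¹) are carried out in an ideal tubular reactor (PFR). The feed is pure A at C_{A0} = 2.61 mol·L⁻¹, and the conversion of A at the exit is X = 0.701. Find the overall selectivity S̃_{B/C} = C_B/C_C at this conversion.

C_A = C_{A0}(1−X) = 0.7804 mol·L⁻¹.
Both paths are first order in A, so the instantaneous fraction to B is constant: dC_B/d(−C_A) = k₁/(k₁+k₂) = 0.04362.
C_B = 0.04362·(C_{A0}−C_A) = 0.04362×1.830 = 0.0798 mol·L⁻¹.
C_C = (C_{A0}−C_A)−C_B = 1.750 mol·L⁻¹; S̃_{B/C} = 0.07980/1.750 = 0.0456.

0.0456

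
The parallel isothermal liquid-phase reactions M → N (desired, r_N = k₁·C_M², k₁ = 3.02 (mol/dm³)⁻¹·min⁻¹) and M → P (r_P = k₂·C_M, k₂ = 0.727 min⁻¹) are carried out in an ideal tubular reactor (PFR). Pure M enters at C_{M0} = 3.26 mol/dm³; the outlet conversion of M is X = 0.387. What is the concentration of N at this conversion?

1.15 mol/dm³

C_M = C_{M0}(1−X) = 1.998 mol/dm³.
Along a PFR/batch, dC_P/dC_M = −r_P/(r_N+r_P) = −k₂/(k₂+k₁·C_M).
Integrating from C_{M0} to C_M: C_P = (0.727/3.02)·ln[(0.727+3.02·3.26)/(0.727+3.02·2.00)] = 0.2407·ln(10.57/6.762) = 0.1076 mol/dm³.
Then C_N = (C_{M0}−C_M) − C_P = 1.262 − 0.1076 = 1.154 mol/dm³.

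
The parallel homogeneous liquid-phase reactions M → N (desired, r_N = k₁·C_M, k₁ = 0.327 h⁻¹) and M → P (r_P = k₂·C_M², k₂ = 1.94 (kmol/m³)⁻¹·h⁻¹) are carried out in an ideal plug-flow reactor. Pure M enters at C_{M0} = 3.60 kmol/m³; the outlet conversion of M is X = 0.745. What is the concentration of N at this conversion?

C_M = C_{M0}(1−X) = 0.9180 kmol/m³.
Along a PFR/batch, dC_N/dC_M = −r_N/(r_N+r_P) = −k₁/(k₁+k₂·C_M).
Integrating from C_{M0} to C_M: C_N = (0.327/1.94)·ln[(0.327+1.94·3.60)/(0.327+1.94·0.918)] = 0.1686·ln(7.311/2.108) = 0.2096 kmol/m³.

0.210 kmol/m³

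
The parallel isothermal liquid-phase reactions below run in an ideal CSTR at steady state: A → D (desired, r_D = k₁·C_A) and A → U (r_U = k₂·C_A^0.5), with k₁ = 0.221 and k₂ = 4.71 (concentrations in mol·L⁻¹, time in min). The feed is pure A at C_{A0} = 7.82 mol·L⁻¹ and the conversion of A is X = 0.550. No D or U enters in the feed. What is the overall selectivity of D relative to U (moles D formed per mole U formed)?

0.0880

Exit C_A = C_{A0}(1−X) = 7.82×0.450 = 3.519 mol·L⁻¹.
In a CSTR the entire volume is at exit conditions, so r_D = 0.221×3.519 = 0.7777 and r_U = 4.71×3.519^0.5 = 8.835.
Overall selectivity = C_D/C_U = r_Dτ/(r_Uτ) = r_D/r_U = 0.0880.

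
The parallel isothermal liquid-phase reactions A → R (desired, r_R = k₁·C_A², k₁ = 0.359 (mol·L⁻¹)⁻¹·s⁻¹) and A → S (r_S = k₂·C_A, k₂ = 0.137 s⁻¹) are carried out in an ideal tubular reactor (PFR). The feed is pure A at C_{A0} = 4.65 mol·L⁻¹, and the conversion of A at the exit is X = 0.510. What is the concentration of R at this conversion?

C_A = C_{A0}(1−X) = 2.279 mol·L⁻¹.
Along a PFR/batch, dC_S/dC_A = −r_S/(r_R+r_S) = −k₂/(k₂+k₁·C_A).
Integrating from C_{A0} to C_A: C_S = (0.137/0.359)·ln[(0.137+0.359·4.65)/(0.137+0.359·2.28)] = 0.3816·ln(1.806/0.9550) = 0.2432 mol·L⁻¹.
Then C_R = (C_{A0}−C_A) − C_S = 2.372 − 0.2432 = 2.128 mol·L⁻¹.

2.13 mol·L⁻¹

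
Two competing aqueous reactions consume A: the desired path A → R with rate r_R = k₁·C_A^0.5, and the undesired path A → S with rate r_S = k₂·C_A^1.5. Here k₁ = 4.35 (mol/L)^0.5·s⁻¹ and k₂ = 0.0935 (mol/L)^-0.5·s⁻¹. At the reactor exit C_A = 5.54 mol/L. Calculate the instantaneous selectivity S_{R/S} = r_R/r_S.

8.40

S_{R/S} = r_R/r_S = (k₁·C_A^0.5)/(k₂·C_A^1.5) = (k₁/k₂)·C_A⁻¹.
= (4.35×5.540^0.5) / (0.0935×5.540^1.5) = 10.24/1.219 = 8.40.
The undesired path is higher order in A, so low C_A (CSTR or dilute feed) favours R.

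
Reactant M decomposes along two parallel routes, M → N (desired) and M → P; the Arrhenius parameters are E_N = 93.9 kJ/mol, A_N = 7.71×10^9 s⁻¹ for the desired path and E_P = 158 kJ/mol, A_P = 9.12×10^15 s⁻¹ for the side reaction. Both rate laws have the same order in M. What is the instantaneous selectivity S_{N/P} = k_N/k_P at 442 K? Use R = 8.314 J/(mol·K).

k_N/k_P = (A_N/A_P)·exp[−(E_N−E_P)/(RT)] = (A_N/A_P)·exp[(E_P−E_N)/(RT)].
(E_P−E_N)/(RT) = (158−93.9)×10³/(8.314×442) = 64100/3675 = 17.44.
k_N/k_P = (7.71×10^9/9.12×10^15)·exp(17.44) = 8.454×10^-7 × 3.763×10^7 = 31.8.
Since E_N < E_P, lowering the temperature improves selectivity toward N.

31.8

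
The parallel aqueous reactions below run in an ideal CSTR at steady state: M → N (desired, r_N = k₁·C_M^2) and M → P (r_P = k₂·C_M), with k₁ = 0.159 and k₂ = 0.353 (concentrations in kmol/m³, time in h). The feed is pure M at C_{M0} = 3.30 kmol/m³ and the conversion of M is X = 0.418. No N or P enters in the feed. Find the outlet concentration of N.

Exit C_M = C_{M0}(1−X) = 3.30×0.582 = 1.921 kmol/m³.
Rates in a CSTR are evaluated at the outlet concentration: r_N = 0.159×1.921^2 = 0.5865, r_P = 0.353×1.921 = 0.6780.
Fraction of consumed M going to N: r_N/(r_N+r_P) = 0.4638.
C_N = 0.4638·C_{M0}·X = 0.4638×3.30×0.418 = 0.640 kmol/m³.

0.640 kmol/m³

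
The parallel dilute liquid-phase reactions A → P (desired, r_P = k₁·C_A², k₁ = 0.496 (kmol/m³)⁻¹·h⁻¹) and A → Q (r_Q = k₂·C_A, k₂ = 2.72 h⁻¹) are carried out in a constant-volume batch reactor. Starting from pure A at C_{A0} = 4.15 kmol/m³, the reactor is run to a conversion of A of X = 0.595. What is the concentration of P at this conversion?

0.845 kmol/m³

C_A = C_{A0}(1−X) = 1.681 kmol/m³.
Along a PFR/batch, dC_Q/dC_A = −r_Q/(r_P+r_Q) = −k₂/(k₂+k₁·C_A).
Integrating from C_{A0} to C_A: C_Q = (2.72/0.496)·ln[(2.72+0.496·4.15)/(2.72+0.496·1.68)] = 5.484·ln(4.778/3.554) = 1.624 kmol/m³.
Then C_P = (C_{A0}−C_A) − C_Q = 2.469 − 1.624 = 0.8453 kmol/m³.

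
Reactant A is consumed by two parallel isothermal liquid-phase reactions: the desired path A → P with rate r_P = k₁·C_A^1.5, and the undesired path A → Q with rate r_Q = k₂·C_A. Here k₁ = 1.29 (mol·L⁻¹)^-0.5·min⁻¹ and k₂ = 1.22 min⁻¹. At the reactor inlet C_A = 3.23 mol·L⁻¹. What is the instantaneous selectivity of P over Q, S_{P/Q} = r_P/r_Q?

1.90

S_{P/Q} = r_P/r_Q = (k₁·C_A^1.5)/(k₂·C_A) = (k₁/k₂)·C_A^0.5.
= (1.29×3.230^1.5) / (1.22×3.230) = 7.488/3.941 = 1.90.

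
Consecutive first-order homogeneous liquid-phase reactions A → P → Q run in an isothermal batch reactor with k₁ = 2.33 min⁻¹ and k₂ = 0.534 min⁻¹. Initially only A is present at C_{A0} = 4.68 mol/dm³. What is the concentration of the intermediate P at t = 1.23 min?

The intermediate concentration in a first-order A→B→C sequence is C_P = k₁C_{A0}(e^(−k₁t) − e^(−k₂t))/(k₂−k₁).
e^(−k₁t) = e^(−2.33×1.23) = e^(−2.866) = 0.05693; e^(−k₂t) = e^(−0.6568) = 0.5185.
C_P = 2.33×4.68/(0.534−2.33) × (0.05693−0.5185) = (-6.071)×(-0.4616) = 2.802 mol/dm³.

2.80 mol/dm³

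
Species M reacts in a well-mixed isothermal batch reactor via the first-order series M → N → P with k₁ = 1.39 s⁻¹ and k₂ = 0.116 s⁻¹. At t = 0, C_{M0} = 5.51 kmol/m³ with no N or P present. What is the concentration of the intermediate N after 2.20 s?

Solving the coupled first-order balances gives C_N(t) = [k₁/(k₂−k₁)]·C_{M0}·(e^(−k₁t) − e^(−k₂t)).
e^(−k₁t) = e^(−1.39×2.20) = e^(−3.058) = 0.04698; e^(−k₂t) = e^(−0.2552) = 0.7748.
C_N = 1.39×5.51/(0.116−1.39) × (0.04698−0.7748) = (-6.012)×(-0.7278) = 4.375 kmol/m³.

4.38 kmol/m³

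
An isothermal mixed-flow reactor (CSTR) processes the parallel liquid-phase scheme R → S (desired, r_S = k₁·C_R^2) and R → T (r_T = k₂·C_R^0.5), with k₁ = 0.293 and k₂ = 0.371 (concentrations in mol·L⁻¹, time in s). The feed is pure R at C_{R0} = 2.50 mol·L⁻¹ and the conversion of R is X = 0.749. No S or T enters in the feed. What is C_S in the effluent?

0.528 mol·L⁻¹

Exit C_R = C_{R0}(1−X) = 2.50×0.251 = 0.6275 mol·L⁻¹.
In a CSTR the entire volume is at exit conditions, so r_S = 0.293×0.6275^2 = 0.1154 and r_T = 0.371×0.6275^0.5 = 0.2939.
Fraction of consumed R going to S: r_S/(r_S+r_T) = 0.2819.
C_S = 0.2819·C_{R0}·X = 0.2819×2.50×0.749 = 0.528 mol·L⁻¹.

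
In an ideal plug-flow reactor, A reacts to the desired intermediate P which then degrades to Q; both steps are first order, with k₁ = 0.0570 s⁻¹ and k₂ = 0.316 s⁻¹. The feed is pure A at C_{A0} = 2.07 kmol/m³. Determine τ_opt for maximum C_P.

The intermediate peaks when r₁ = r₂, i.e. k₁e^(−k₁τ) = k₂e^(−k₂τ), giving τ_opt = ln(k₂/k₁)/(k₂−k₁).
= ln(0.316/0.0570)/(0.316−0.0570) = ln(5.544)/0.2590 = 1.713/0.2590 = 6.61 s.

6.61 s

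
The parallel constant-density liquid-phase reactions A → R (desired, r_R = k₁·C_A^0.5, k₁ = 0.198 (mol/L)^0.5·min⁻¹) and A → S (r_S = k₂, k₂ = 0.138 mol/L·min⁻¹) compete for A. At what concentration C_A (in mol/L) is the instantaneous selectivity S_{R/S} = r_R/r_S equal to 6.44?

20.1 mol/L

S_{R/S} = (k₁/k₂)·C_A^0.5 ⇒ C_A = (S·k₂/k₁)^(2).
= (6.44×0.138/0.198)^(2) = (4.488)^(2) = 20.1 mol/L.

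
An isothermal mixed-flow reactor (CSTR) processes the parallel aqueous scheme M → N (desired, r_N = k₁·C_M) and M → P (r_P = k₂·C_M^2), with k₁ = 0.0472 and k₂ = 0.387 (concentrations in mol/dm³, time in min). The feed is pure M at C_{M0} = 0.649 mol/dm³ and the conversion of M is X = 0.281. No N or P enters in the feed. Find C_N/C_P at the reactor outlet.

0.261

Exit C_M = C_{M0}(1−X) = 0.649×0.719 = 0.4666 mol/dm³.
Rates in a CSTR are evaluated at the outlet concentration: r_N = 0.0472×0.4666 = 0.02202, r_P = 0.387×0.4666^2 = 0.08427.
Overall selectivity = C_N/C_P = r_Nτ/(r_Pτ) = r_N/r_P = 0.261.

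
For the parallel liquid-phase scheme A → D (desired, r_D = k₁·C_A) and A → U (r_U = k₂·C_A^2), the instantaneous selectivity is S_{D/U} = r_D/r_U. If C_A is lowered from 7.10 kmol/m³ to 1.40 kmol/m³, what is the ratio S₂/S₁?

S_{D/U} = (k₁/k₂)·C_A⁻¹, so S₂/S₁ = (C_{A,2}/C_{A,1})⁻¹.
= 7.10/1.40 = 5.07.

5.07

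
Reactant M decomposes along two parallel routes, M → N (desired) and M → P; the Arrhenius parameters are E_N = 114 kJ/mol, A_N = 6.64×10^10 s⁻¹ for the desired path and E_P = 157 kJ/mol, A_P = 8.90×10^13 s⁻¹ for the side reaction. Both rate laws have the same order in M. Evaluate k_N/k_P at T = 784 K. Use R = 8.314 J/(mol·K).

0.547

With equal orders, S_{N/P} = k_N/k_P = (A_N/A_P)·exp[(E_P−E_N)/(RT)].
(E_P−E_N)/(RT) = (157−114)×10³/(8.314×784) = 43000/6518 = 6.597.
k_N/k_P = (6.64×10^10/8.90×10^13)·exp(6.597) = 7.461×10^-4 × 732.8 = 0.547.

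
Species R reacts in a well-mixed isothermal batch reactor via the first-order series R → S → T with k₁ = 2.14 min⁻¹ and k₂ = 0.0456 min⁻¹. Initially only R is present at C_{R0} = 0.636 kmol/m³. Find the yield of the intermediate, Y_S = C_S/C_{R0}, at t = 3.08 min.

0.886

The intermediate concentration in a first-order A→B→C sequence is C_S = k₁C_{R0}(e^(−k₁t) − e^(−k₂t))/(k₂−k₁).
e^(−k₁t) = e^(−2.14×3.08) = e^(−6.591) = 0.001372; e^(−k₂t) = e^(−0.1404) = 0.8690.
C_S = 2.14×0.636/(0.0456−2.14) × (0.001372−0.8690) = (-0.6498)×(-0.8676) = 0.5638 kmol/m³.
Y_S = C_S/C_{R0} = 0.5638/0.636 = 0.886.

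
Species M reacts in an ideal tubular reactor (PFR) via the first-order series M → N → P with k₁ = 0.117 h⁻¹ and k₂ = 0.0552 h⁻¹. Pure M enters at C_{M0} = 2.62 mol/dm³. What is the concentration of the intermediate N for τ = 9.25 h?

1.30 mol/dm³

For first-order series with pure M initially, C_N(τ) = k₁C_{M0}/(k₂−k₁)·(e^(−k₁τ) − e^(−k₂τ)).
e^(−k₁τ) = e^(−0.117×9.25) = e^(−1.082) = 0.3388; e^(−k₂τ) = e^(−0.5106) = 0.6001.
C_N = 0.117×2.62/(0.0552−0.117) × (0.3388−0.6001) = (-4.960)×(-0.2613) = 1.296 mol/dm³.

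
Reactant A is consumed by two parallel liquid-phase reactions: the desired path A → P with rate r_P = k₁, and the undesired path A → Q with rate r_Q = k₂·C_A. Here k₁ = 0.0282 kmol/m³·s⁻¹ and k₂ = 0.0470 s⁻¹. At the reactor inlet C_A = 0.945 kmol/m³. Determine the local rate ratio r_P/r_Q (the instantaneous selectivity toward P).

0.635

S_{P/Q} = r_P/r_Q = (k₁)/(k₂·C_A) = (k₁/k₂)·C_A⁻¹.
= (0.0282) / (0.0470×0.9450) = 0.02820/0.04441 = 0.635.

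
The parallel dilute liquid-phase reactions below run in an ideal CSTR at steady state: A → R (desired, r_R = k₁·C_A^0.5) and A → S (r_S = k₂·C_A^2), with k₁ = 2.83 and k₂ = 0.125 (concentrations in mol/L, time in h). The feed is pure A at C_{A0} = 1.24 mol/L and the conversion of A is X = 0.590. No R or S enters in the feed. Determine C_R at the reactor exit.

0.720 mol/L

Exit C_A = C_{A0}(1−X) = 1.24×0.410 = 0.5084 mol/L.
A CSTR operates uniformly at the exit composition, giving r_R = 2.018 and r_S = 0.03231 (each k·C_A^n at C_A = 0.5084).
Fraction of consumed A going to R: r_R/(r_R+r_S) = 0.9842.
C_R = 0.9842·C_{A0}·X = 0.9842×1.24×0.590 = 0.720 mol/L.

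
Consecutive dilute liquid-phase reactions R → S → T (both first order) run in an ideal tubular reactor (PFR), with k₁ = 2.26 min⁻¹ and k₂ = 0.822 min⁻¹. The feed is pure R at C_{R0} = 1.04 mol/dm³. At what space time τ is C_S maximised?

Setting dC_S/dτ = 0 gives τ_opt = ln(k₂/k₁)/(k₂−k₁).
= ln(0.822/2.26)/(0.822−2.26) = ln(0.3637)/-1.438 = -1.011/-1.438 = 0.703 min.

0.703 min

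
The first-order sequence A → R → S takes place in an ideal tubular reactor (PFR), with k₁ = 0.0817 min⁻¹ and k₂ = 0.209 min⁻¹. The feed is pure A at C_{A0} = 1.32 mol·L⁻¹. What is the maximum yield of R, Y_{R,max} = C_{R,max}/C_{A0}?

0.214

For a first-order series the maximum intermediate yield is C_{R,max}/C_{A0} = (k₁/k₂)^[k₂/(k₂−k₁)].
= (0.0817/0.209)^(0.209/(0.209−0.0817)) = (0.3909)^(1.642) = 0.2139.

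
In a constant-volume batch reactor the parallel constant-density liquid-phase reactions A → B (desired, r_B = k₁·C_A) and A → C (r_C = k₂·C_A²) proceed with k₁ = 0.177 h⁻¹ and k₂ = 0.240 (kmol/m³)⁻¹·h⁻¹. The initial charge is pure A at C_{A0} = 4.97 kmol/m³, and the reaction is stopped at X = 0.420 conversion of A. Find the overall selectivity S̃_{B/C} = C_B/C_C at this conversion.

0.192

C_A = C_{A0}(1−X) = 2.883 kmol/m³.
Along a PFR/batch, dC_B/dC_A = −r_B/(r_B+r_C) = −k₁/(k₁+k₂·C_A).
Integrating from C_{A0} to C_A: C_B = (0.177/0.240)·ln[(0.177+0.240·4.97)/(0.177+0.240·2.88)] = 0.7375·ln(1.370/0.8688) = 0.3358 kmol/m³.
C_C = (C_{A0}−C_A)−C_B = 1.752 kmol/m³; S̃_{B/C} = 0.3358/1.752 = 0.192.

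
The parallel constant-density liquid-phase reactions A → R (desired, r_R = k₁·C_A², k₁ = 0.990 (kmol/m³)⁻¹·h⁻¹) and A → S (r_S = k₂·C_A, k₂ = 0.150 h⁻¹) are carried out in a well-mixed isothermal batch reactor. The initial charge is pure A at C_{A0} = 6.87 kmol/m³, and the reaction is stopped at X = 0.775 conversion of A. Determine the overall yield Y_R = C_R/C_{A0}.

0.744

C_A = C_{A0}(1−X) = 1.546 kmol/m³.
Along a PFR/batch, dC_S/dC_A = −r_S/(r_R+r_S) = −k₂/(k₂+k₁·C_A).
Integrating from C_{A0} to C_A: C_S = (0.150/0.990)·ln[(0.150+0.990·6.87)/(0.150+0.990·1.55)] = 0.1515·ln(6.951/1.680) = 0.2151 kmol/m³.
Then C_R = (C_{A0}−C_A) − C_S = 5.324 − 0.2151 = 5.109 kmol/m³.
Y_R = C_R/C_{A0} = 5.109/6.87 = 0.744.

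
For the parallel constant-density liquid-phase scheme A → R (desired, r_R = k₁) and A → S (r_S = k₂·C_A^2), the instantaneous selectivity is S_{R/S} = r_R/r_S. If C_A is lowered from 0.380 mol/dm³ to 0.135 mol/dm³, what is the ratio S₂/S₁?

S_{R/S} = (k₁/k₂)·C_A^-2, so S₂/S₁ = (C_{A,2}/C_{A,1})^-2.
= (0.135/0.380)^(-2) = (0.3553)^(-2) = 7.92.
Selectivity toward R rises as C_A falls — low-concentration operation is favoured.

7.92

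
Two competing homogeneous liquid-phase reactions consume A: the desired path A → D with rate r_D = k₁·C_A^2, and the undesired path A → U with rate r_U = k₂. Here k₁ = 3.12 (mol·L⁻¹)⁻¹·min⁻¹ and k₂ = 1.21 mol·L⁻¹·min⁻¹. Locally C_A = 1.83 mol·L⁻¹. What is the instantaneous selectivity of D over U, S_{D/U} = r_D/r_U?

8.64

S_{D/U} = r_D/r_U = (k₁·C_A^2)/(k₂) = (k₁/k₂)·C_A^2.
= (3.12×1.830^2) / (1.21) = 10.45/1.210 = 8.64.
Since the desired path is higher order in A, keeping C_A high (PFR or concentrated feed) favours D.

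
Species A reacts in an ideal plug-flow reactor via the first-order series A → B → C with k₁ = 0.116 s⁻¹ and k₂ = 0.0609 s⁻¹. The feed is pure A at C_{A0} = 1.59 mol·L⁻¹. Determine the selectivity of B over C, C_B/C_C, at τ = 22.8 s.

The intermediate concentration in a first-order A→B→C sequence is C_B = k₁C_{A0}(e^(−k₁τ) − e^(−k₂τ))/(k₂−k₁).
e^(−k₁τ) = e^(−0.116×22.8) = e^(−2.645) = 0.07102; e^(−k₂τ) = e^(−1.389) = 0.2494.
C_B = 0.116×1.59/(0.0609−0.116) × (0.07102−0.2494) = (-3.347)×(-0.1784) = 0.5973 mol·L⁻¹.
C_A = C_{A0}e^(−k₁τ) = 0.1129 mol·L⁻¹, so C_C = C_{A0}−C_A−C_B = 0.8798 mol·L⁻¹; C_B/C_C = 0.679.

0.679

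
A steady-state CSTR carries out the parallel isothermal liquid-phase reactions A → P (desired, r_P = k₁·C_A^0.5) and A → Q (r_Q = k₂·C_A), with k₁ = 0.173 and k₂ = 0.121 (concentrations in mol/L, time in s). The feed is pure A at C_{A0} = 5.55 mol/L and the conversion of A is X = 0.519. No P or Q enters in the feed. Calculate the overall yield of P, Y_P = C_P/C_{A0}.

Exit C_A = C_{A0}(1−X) = 5.55×0.481 = 2.670 mol/L.
Rates in a CSTR are evaluated at the outlet concentration: r_P = 0.173×2.670^0.5 = 0.2827, r_Q = 0.121×2.670 = 0.3230.
Fraction of consumed A going to P: r_P/(r_P+r_Q) = 0.4667.
C_P = 0.4667·C_{A0}·X = 0.4667×5.55×0.519 = 1.34 mol/L; Y_P = C_P/C_{A0} = 0.242.

0.242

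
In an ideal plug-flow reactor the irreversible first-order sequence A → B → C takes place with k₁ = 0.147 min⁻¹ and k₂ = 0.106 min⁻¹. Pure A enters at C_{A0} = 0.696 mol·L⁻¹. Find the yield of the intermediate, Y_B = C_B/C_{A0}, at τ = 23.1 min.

0.190

The intermediate concentration in a first-order A→B→C sequence is C_B = k₁C_{A0}(e^(−k₁τ) − e^(−k₂τ))/(k₂−k₁).
e^(−k₁τ) = e^(−0.147×23.1) = e^(−3.396) = 0.03352; e^(−k₂τ) = e^(−2.449) = 0.08641.
C_B = 0.147×0.696/(0.106−0.147) × (0.03352−0.08641) = (-2.495)×(-0.05290) = 0.1320 mol·L⁻¹.
Y_B = C_B/C_{A0} = 0.1320/0.696 = 0.190.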